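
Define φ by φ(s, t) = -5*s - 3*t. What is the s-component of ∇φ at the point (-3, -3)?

(∇φ)_1 = ∂φ/∂s = -5
At (-3, -3): -5.

-5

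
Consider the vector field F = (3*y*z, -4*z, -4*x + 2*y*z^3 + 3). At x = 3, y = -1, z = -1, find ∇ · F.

∂F₁/∂x = 0
∂F₂/∂y = 0
∂F₃/∂z = 6*y*z^2
∇·F = 6*y*z^2
At (3, -1, -1): -6.

-6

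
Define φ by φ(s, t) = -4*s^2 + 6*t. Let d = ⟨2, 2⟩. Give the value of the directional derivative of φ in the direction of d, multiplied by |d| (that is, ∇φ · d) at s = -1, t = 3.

28

∂φ/∂s = -8*s
∂φ/∂t = 6
∇φ at (-1, 3) = (8, 6)
∇φ · d = (8)(2) + (6)(2) = 28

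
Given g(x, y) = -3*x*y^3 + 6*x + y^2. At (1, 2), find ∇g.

(-18, -32)

∂g/∂x = -3*y^3 + 6
∂g/∂y = -9*x*y^2 + 2*y
∇g = (-3*y^3 + 6, -9*x*y^2 + 2*y)
At (1, 2): (-18, -32).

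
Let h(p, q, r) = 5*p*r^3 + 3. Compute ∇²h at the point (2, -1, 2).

120

∂²h/∂p² = 0
∂²h/∂q² = 0
∂²h/∂r² = 30*p*r
∇²h = 30*p*r
At (2, -1, 2): 120.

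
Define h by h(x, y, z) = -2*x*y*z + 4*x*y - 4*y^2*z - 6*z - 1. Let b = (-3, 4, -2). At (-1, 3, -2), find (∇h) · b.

∂h/∂x = -2*y*z + 4*y
∂h/∂y = -2*x*z + 4*x - 8*y*z
∂h/∂z = -2*x*y - 4*y^2 - 6
∇h at (-1, 3, -2) = (24, 40, -36)
∇h · b = (24)(-3) + (40)(4) + (-36)(-2) = 160

160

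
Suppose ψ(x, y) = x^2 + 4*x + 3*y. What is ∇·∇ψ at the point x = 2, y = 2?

2

∂²ψ/∂x² = 2
∂²ψ/∂y² = 0
∇²ψ = 2
At (2, 2): 2.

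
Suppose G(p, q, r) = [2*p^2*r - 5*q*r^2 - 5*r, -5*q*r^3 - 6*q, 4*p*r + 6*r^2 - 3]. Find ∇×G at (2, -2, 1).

(∇×G)₁ = ∂G₃/∂q − ∂G₂/∂r = 15*q*r^2
(∇×G)₂ = ∂G₁/∂r − ∂G₃/∂p = 2*p^2 - 10*q*r - 4*r - 5
(∇×G)₃ = ∂G₂/∂p − ∂G₁/∂q = 5*r^2
∇×G = (15*q*r^2, 2*p^2 - 10*q*r - 4*r - 5, 5*r^2)
At (2, -2, 1): (-30, 19, 5).

(-30, 19, 5)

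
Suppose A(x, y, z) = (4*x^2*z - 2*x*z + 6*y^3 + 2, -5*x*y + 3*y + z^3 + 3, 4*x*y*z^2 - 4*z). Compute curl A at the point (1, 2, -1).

(1, -6, -82)

(∇×A)₁ = ∂A₃/∂y − ∂A₂/∂z = 4*x*z^2 - 3*z^2
(∇×A)₂ = ∂A₁/∂z − ∂A₃/∂x = 4*x^2 - 2*x - 4*y*z^2
(∇×A)₃ = ∂A₂/∂x − ∂A₁/∂y = -18*y^2 - 5*y
∇×A = (4*x*z^2 - 3*z^2, 4*x^2 - 2*x - 4*y*z^2, -18*y^2 - 5*y)
At (1, 2, -1): (1, -6, -82).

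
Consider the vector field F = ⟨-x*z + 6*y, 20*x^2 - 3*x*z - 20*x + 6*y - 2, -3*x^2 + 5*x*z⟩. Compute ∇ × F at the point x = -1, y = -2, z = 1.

(∇×F)₁ = ∂F₃/∂y − ∂F₂/∂z = 3*x
(∇×F)₂ = ∂F₁/∂z − ∂F₃/∂x = 5*x - 5*z
(∇×F)₃ = ∂F₂/∂x − ∂F₁/∂y = 40*x - 3*z - 26
∇×F = (3*x, 5*x - 5*z, 40*x - 3*z - 26)
At (-1, -2, 1): (-3, -10, -69).

(-3, -10, -69)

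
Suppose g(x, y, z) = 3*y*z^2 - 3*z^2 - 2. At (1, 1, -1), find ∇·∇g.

∂²g/∂x² = 0
∂²g/∂y² = 0
∂²g/∂z² = 6*(y - 1)
∇²g = 6*y - 6
At (1, 1, -1): 0.

0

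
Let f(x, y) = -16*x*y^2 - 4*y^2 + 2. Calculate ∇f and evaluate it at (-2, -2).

(-64, -112)

∂f/∂x = -16*y^2
∂f/∂y = -32*x*y - 8*y
∇f = (-16*y^2, -32*x*y - 8*y)
At (-2, -2): (-64, -112).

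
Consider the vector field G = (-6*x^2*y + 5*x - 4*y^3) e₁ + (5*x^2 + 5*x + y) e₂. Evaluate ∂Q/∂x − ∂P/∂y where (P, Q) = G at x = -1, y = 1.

13

∂G₂/∂x = 10*x + 5
∂G₁/∂y = -6*x^2 - 12*y^2
Scalar curl = 6*x^2 + 10*x + 12*y^2 + 5
At (-1, 1): 13.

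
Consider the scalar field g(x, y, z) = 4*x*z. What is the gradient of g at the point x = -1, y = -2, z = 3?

∂g/∂x = 4*z
∂g/∂y = 0
∂g/∂z = 4*x
∇g = (4*z, 0, 4*x)
At (-1, -2, 3): (12, 0, -4).

(12, 0, -4)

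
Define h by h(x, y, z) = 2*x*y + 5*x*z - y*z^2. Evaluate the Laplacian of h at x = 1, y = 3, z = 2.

-6

∂²h/∂x² = 0
∂²h/∂y² = 0
∂²h/∂z² = -2*y
∇²h = -2*y
At (1, 3, 2): -6.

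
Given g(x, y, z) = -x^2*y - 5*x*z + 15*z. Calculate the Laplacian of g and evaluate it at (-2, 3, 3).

-6

∂²g/∂x² = -2*y
∂²g/∂y² = 0
∂²g/∂z² = 0
∇²g = -2*y
At (-2, 3, 3): -6.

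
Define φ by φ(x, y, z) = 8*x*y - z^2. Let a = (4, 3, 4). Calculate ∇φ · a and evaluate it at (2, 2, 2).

96

∂φ/∂x = 8*y
∂φ/∂y = 8*x
∂φ/∂z = -2*z
∇φ at (2, 2, 2) = (16, 16, -4)
∇φ · a = (16)(4) + (16)(3) + (-4)(4) = 96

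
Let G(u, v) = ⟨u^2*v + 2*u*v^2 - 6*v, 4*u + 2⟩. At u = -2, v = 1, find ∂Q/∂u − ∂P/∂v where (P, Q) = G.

∂G₂/∂u = 4
∂G₁/∂v = u^2 + 4*u*v - 6
Scalar curl = -u^2 - 4*u*v + 10
At (-2, 1): 14.

14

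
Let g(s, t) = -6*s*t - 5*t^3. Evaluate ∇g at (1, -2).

∂g/∂s = -6*t
∂g/∂t = -6*s - 15*t^2
∇g = (-6*t, -6*s - 15*t^2)
At (1, -2): (12, -66).

(12, -66)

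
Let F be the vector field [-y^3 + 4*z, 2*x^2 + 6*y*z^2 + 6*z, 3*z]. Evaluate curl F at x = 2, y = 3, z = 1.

(-42, 4, 35)

(∇×F)₁ = ∂F₃/∂y − ∂F₂/∂z = -12*y*z - 6
(∇×F)₂ = ∂F₁/∂z − ∂F₃/∂x = 4
(∇×F)₃ = ∂F₂/∂x − ∂F₁/∂y = 4*x + 3*y^2
∇×F = (-12*y*z - 6, 4, 4*x + 3*y^2)
At (2, 3, 1): (-42, 4, 35).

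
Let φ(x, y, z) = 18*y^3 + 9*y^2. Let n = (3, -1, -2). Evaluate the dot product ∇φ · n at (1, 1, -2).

∂φ/∂x = 0
∂φ/∂y = 54*y^2 + 18*y
∂φ/∂z = 0
∇φ at (1, 1, -2) = (0, 72, 0)
∇φ · n = (0)(3) + (72)(-1) + (0)(-2) = -72

-72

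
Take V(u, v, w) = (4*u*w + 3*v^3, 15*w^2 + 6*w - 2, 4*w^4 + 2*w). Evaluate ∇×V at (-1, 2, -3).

(84, -4, -36)

(∇×V)₁ = ∂V₃/∂v − ∂V₂/∂w = -30*w - 6
(∇×V)₂ = ∂V₁/∂w − ∂V₃/∂u = 4*u
(∇×V)₃ = ∂V₂/∂u − ∂V₁/∂v = -9*v^2
∇×V = (-30*w - 6, 4*u, -9*v^2)
At (-1, 2, -3): (84, -4, -36).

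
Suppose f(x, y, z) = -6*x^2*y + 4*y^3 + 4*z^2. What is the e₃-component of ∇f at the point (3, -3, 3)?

24

(∇f)_3 = ∂f/∂z = 8*z
At (3, -3, 3): 24.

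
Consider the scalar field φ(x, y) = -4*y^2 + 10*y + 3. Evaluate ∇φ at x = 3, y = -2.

(0, 26)

∂φ/∂x = 0
∂φ/∂y = -8*y + 10
∇φ = (0, -8*y + 10)
At (3, -2): (0, 26).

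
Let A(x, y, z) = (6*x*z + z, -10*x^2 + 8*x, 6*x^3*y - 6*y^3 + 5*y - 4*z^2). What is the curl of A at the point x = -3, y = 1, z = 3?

(-175, -179, 68)

(∇×A)₁ = ∂A₃/∂y − ∂A₂/∂z = 6*x^3 - 18*y^2 + 5
(∇×A)₂ = ∂A₁/∂z − ∂A₃/∂x = -18*x^2*y + 6*x + 1
(∇×A)₃ = ∂A₂/∂x − ∂A₁/∂y = -20*x + 8
∇×A = (6*x^3 - 18*y^2 + 5, -18*x^2*y + 6*x + 1, -20*x + 8)
At (-3, 1, 3): (-175, -179, 68).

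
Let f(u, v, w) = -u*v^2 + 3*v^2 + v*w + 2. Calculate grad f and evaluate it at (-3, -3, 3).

∂f/∂u = -v^2
∂f/∂v = -2*u*v + 6*v + w
∂f/∂w = v
∇f = (-v^2, -2*u*v + 6*v + w, v)
At (-3, -3, 3): (-9, -33, -3).

(-9, -33, -3)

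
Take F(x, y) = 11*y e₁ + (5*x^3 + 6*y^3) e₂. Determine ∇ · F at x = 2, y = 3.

∂F₁/∂x = 0
∂F₂/∂y = 18*y^2
∇·F = 18*y^2
At (2, 3): 162.

162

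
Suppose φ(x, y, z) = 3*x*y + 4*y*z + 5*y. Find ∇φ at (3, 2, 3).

(6, 26, 8)

∂φ/∂x = 3*y
∂φ/∂y = 3*x + 4*z + 5
∂φ/∂z = 4*y
∇φ = (3*y, 3*x + 4*z + 5, 4*y)
At (3, 2, 3): (6, 26, 8).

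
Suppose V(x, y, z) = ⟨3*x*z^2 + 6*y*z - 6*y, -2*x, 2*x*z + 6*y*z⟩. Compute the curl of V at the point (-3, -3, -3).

(-18, 42, 22)

(∇×V)₁ = ∂V₃/∂y − ∂V₂/∂z = 6*z
(∇×V)₂ = ∂V₁/∂z − ∂V₃/∂x = 6*x*z + 6*y - 2*z
(∇×V)₃ = ∂V₂/∂x − ∂V₁/∂y = -6*z + 4
∇×V = (6*z, 6*x*z + 6*y - 2*z, -6*z + 4)
At (-3, -3, -3): (-18, 42, 22).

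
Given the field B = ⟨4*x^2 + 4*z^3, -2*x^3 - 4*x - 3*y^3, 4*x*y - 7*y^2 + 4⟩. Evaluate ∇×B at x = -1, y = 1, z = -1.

(-18, 8, -10)

(∇×B)₁ = ∂B₃/∂y − ∂B₂/∂z = 4*x - 14*y
(∇×B)₂ = ∂B₁/∂z − ∂B₃/∂x = -4*y + 12*z^2
(∇×B)₃ = ∂B₂/∂x − ∂B₁/∂y = -6*x^2 - 4
∇×B = (4*x - 14*y, -4*y + 12*z^2, -6*x^2 - 4)
At (-1, 1, -1): (-18, 8, -10).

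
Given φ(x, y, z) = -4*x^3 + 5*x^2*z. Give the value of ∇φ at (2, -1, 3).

∂φ/∂x = -12*x^2 + 10*x*z
∂φ/∂y = 0
∂φ/∂z = 5*x^2
∇φ = (-12*x^2 + 10*x*z, 0, 5*x^2)
At (2, -1, 3): (12, 0, 20).

(12, 0, 20)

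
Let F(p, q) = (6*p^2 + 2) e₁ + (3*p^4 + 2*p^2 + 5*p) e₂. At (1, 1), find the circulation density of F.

21

∂F₂/∂p = 12*p^3 + 4*p + 5
∂F₁/∂q = 0
Scalar curl = 12*p^3 + 4*p + 5
At (1, 1): 21.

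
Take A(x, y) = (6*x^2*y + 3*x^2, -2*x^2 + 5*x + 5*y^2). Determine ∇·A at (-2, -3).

30

∂A₁/∂x = 12*x*y + 6*x
∂A₂/∂y = 10*y
∇·A = 12*x*y + 6*x + 10*y
At (-2, -3): 30.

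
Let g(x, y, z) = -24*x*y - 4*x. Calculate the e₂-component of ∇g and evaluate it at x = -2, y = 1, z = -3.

48

(∇g)_2 = ∂g/∂y = -24*x
At (-2, 1, -3): 48.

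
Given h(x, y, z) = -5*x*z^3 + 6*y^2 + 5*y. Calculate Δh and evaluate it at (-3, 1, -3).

∂²h/∂x² = 0
∂²h/∂y² = 12
∂²h/∂z² = -30*x*z
∇²h = -30*x*z + 12
At (-3, 1, -3): -258.

-258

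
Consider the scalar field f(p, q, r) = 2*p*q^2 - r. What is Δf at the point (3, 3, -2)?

∂²f/∂p² = 0
∂²f/∂q² = 4*p
∂²f/∂r² = 0
∇²f = 4*p
At (3, 3, -2): 12.

12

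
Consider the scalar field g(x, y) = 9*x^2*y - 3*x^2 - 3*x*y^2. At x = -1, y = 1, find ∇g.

∂g/∂x = 18*x*y - 6*x - 3*y^2
∂g/∂y = 9*x^2 - 6*x*y
∇g = (18*x*y - 6*x - 3*y^2, 9*x^2 - 6*x*y)
At (-1, 1): (-15, 15).

(-15, 15)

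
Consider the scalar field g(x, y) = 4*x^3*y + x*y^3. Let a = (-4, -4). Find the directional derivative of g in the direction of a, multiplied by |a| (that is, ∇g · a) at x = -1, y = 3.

∂g/∂x = 12*x^2*y + y^3
∂g/∂y = 4*x^3 + 3*x*y^2
∇g at (-1, 3) = (63, -31)
∇g · a = (63)(-4) + (-31)(-4) = -128

-128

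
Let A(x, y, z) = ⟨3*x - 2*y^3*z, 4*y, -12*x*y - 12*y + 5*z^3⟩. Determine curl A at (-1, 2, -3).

(0, 8, -72)

(∇×A)₁ = ∂A₃/∂y − ∂A₂/∂z = -12*x - 12
(∇×A)₂ = ∂A₁/∂z − ∂A₃/∂x = -2*y^3 + 12*y
(∇×A)₃ = ∂A₂/∂x − ∂A₁/∂y = 6*y^2*z
∇×A = (-12*x - 12, -2*y^3 + 12*y, 6*y^2*z)
At (-1, 2, -3): (0, 8, -72).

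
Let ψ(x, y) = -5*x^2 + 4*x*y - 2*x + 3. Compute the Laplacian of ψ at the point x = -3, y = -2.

∂²ψ/∂x² = -10
∂²ψ/∂y² = 0
∇²ψ = -10
At (-3, -2): -10.

-10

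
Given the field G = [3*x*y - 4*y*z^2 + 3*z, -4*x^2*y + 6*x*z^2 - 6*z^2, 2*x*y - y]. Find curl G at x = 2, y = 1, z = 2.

(-21, -15, 18)

(∇×G)₁ = ∂G₃/∂y − ∂G₂/∂z = -12*x*z + 2*x + 12*z - 1
(∇×G)₂ = ∂G₁/∂z − ∂G₃/∂x = -8*y*z - 2*y + 3
(∇×G)₃ = ∂G₂/∂x − ∂G₁/∂y = -8*x*y - 3*x + 10*z^2
∇×G = (-12*x*z + 2*x + 12*z - 1, -8*y*z - 2*y + 3, -8*x*y - 3*x + 10*z^2)
At (2, 1, 2): (-21, -15, 18).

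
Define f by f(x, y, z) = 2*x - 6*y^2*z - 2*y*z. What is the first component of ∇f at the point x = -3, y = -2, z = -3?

(∇f)_1 = ∂f/∂x = 2
At (-3, -2, -3): 2.

2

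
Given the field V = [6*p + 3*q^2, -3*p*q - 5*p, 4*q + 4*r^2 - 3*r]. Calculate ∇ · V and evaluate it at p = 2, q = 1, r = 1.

5

∂V₁/∂p = 6
∂V₂/∂q = -3*p
∂V₃/∂r = 8*r - 3
∇·V = -3*p + 8*r + 3
At (2, 1, 1): 5.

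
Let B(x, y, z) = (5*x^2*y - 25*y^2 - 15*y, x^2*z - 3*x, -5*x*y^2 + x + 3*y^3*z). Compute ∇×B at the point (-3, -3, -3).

(-342, 44, -165)

(∇×B)₁ = ∂B₃/∂y − ∂B₂/∂z = -x^2 - 10*x*y + 9*y^2*z
(∇×B)₂ = ∂B₁/∂z − ∂B₃/∂x = 5*y^2 - 1
(∇×B)₃ = ∂B₂/∂x − ∂B₁/∂y = -5*x^2 + 2*x*z + 50*y + 12
∇×B = (-x^2 - 10*x*y + 9*y^2*z, 5*y^2 - 1, -5*x^2 + 2*x*z + 50*y + 12)
At (-3, -3, -3): (-342, 44, -165).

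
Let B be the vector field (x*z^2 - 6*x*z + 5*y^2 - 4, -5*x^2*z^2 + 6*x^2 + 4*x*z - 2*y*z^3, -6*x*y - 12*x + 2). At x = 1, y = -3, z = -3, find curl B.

(∇×B)₁ = ∂B₃/∂y − ∂B₂/∂z = 10*x^2*z - 10*x + 6*y*z^2
(∇×B)₂ = ∂B₁/∂z − ∂B₃/∂x = 2*x*z - 6*x + 6*y + 12
(∇×B)₃ = ∂B₂/∂x − ∂B₁/∂y = -10*x*z^2 + 12*x - 10*y + 4*z
∇×B = (10*x^2*z - 10*x + 6*y*z^2, 2*x*z - 6*x + 6*y + 12, -10*x*z^2 + 12*x - 10*y + 4*z)
At (1, -3, -3): (-202, -18, -60).

(-202, -18, -60)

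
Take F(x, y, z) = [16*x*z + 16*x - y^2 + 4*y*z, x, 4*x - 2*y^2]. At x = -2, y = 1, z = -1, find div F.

∂F₁/∂x = 16*z + 16
∂F₂/∂y = 0
∂F₃/∂z = 0
∇·F = 16*z + 16
At (-2, 1, -1): 0.

0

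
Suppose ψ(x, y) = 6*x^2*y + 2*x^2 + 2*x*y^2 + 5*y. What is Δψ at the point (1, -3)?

-28

∂²ψ/∂x² = 4*(3*y + 1)
∂²ψ/∂y² = 4*x
∇²ψ = 4*x + 12*y + 4
At (1, -3): -28.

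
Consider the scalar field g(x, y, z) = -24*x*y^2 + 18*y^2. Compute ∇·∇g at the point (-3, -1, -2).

∂²g/∂x² = 0
∂²g/∂y² = 12*(-4*x + 3)
∂²g/∂z² = 0
∇²g = -48*x + 36
At (-3, -1, -2): 180.

180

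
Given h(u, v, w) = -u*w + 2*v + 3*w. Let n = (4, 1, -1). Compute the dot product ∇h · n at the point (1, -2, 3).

∂h/∂u = -w
∂h/∂v = 2
∂h/∂w = -u + 3
∇h at (1, -2, 3) = (-3, 2, 2)
∇h · n = (-3)(4) + (2)(1) + (2)(-1) = -12

-12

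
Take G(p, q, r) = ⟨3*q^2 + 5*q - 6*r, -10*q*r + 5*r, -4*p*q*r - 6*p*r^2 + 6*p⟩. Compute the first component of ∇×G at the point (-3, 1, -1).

(∇×G)_1 = ∂G₃/∂q − ∂G₂/∂r
= -4*p*r − (-10*q + 5)
= -4*p*r + 10*q - 5
At (-3, 1, -1): -7.

-7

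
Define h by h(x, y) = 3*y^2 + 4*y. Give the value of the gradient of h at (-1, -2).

(0, -8)

∂h/∂x = 0
∂h/∂y = 6*y + 4
∇h = (0, 6*y + 4)
At (-1, -2): (0, -8).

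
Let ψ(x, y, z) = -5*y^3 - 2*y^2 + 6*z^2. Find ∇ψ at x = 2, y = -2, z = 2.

∂ψ/∂x = 0
∂ψ/∂y = -15*y^2 - 4*y
∂ψ/∂z = 12*z
∇ψ = (0, -15*y^2 - 4*y, 12*z)
At (2, -2, 2): (0, -52, 24).

(0, -52, 24)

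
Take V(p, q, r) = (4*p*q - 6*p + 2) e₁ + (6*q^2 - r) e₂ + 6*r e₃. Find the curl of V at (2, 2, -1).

(∇×V)₁ = ∂V₃/∂q − ∂V₂/∂r = 1
(∇×V)₂ = ∂V₁/∂r − ∂V₃/∂p = 0
(∇×V)₃ = ∂V₂/∂p − ∂V₁/∂q = -4*p
∇×V = (1, 0, -4*p)
At (2, 2, -1): (1, 0, -8).

(1, 0, -8)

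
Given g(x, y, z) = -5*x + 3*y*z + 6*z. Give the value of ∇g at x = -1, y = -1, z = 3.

(-5, 9, 3)

∂g/∂x = -5
∂g/∂y = 3*z
∂g/∂z = 3*y + 6
∇g = (-5, 3*z, 3*y + 6)
At (-1, -1, 3): (-5, 9, 3).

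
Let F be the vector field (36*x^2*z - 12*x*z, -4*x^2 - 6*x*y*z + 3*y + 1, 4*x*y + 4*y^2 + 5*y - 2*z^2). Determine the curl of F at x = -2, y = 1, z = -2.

(∇×F)₁ = ∂F₃/∂y − ∂F₂/∂z = 6*x*y + 4*x + 8*y + 5
(∇×F)₂ = ∂F₁/∂z − ∂F₃/∂x = 36*x^2 - 12*x - 4*y
(∇×F)₃ = ∂F₂/∂x − ∂F₁/∂y = -8*x - 6*y*z
∇×F = (6*x*y + 4*x + 8*y + 5, 36*x^2 - 12*x - 4*y, -8*x - 6*y*z)
At (-2, 1, -2): (-7, 164, 28).

(-7, 164, 28)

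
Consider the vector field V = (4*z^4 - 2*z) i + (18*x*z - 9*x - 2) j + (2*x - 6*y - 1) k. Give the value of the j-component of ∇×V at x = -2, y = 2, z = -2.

-132

(∇×V)_2 = ∂V₁/∂z − ∂V₃/∂x
= 16*z^3 - 2 − (2)
= 16*z^3 - 4
At (-2, 2, -2): -132.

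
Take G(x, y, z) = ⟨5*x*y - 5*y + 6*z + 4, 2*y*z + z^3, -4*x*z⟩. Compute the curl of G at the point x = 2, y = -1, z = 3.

(∇×G)₁ = ∂G₃/∂y − ∂G₂/∂z = -2*y - 3*z^2
(∇×G)₂ = ∂G₁/∂z − ∂G₃/∂x = 4*z + 6
(∇×G)₃ = ∂G₂/∂x − ∂G₁/∂y = -5*x + 5
∇×G = (-2*y - 3*z^2, 4*z + 6, -5*x + 5)
At (2, -1, 3): (-25, 18, -5).

(-25, 18, -5)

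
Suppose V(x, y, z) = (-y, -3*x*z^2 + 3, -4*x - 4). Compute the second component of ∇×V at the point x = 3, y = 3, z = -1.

(∇×V)_2 = ∂V₁/∂z − ∂V₃/∂x
= 0 − (-4)
= 4
At (3, 3, -1): 4.

4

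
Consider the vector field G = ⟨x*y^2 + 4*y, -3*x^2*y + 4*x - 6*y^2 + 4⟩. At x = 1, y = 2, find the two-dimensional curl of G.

-16

∂G₂/∂x = -6*x*y + 4
∂G₁/∂y = 2*x*y + 4
Scalar curl = -8*x*y
At (1, 2): -16.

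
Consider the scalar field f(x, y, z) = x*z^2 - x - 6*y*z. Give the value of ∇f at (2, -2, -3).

(8, 18, 0)

∂f/∂x = z^2 - 1
∂f/∂y = -6*z
∂f/∂z = 2*x*z - 6*y
∇f = (z^2 - 1, -6*z, 2*x*z - 6*y)
At (2, -2, -3): (8, 18, 0).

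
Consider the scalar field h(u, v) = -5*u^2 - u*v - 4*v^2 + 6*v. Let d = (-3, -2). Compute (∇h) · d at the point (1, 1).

39

∂h/∂u = -10*u - v
∂h/∂v = -u - 8*v + 6
∇h at (1, 1) = (-11, -3)
∇h · d = (-11)(-3) + (-3)(-2) = 39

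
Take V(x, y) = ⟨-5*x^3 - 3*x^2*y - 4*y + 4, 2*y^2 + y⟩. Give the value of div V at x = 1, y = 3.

-20

∂V₁/∂x = -15*x^2 - 6*x*y
∂V₂/∂y = 4*y + 1
∇·V = -15*x^2 - 6*x*y + 4*y + 1
At (1, 3): -20.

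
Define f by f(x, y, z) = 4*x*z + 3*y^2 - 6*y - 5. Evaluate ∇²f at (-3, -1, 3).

6

∂²f/∂x² = 0
∂²f/∂y² = 6
∂²f/∂z² = 0
∇²f = 6
At (-3, -1, 3): 6.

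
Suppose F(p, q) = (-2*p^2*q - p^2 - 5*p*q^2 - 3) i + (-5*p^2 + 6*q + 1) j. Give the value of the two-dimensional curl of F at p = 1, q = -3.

∂F₂/∂p = -10*p
∂F₁/∂q = -2*p^2 - 10*p*q
Scalar curl = 2*p^2 + 10*p*q - 10*p
At (1, -3): -38.

-38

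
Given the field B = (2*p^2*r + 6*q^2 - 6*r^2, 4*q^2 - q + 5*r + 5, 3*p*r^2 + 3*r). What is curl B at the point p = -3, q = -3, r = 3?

(-5, -45, 36)

(∇×B)₁ = ∂B₃/∂q − ∂B₂/∂r = -5
(∇×B)₂ = ∂B₁/∂r − ∂B₃/∂p = 2*p^2 - 3*r^2 - 12*r
(∇×B)₃ = ∂B₂/∂p − ∂B₁/∂q = -12*q
∇×B = (-5, 2*p^2 - 3*r^2 - 12*r, -12*q)
At (-3, -3, 3): (-5, -45, 36).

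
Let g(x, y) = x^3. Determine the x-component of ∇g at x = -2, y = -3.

12

(∇g)_1 = ∂g/∂x = 3*x^2
At (-2, -3): 12.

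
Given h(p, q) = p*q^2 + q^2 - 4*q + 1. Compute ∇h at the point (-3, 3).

∂h/∂p = q^2
∂h/∂q = 2*p*q + 2*q - 4
∇h = (q^2, 2*p*q + 2*q - 4)
At (-3, 3): (9, -16).

(9, -16)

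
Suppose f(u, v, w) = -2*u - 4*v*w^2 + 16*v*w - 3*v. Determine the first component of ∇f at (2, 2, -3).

(∇f)_1 = ∂f/∂u = -2
At (2, 2, -3): -2.

-2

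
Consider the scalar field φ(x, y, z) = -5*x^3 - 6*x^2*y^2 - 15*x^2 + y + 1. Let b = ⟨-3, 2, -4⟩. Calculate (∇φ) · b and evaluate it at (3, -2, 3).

1541

∂φ/∂x = -15*x^2 - 12*x*y^2 - 30*x
∂φ/∂y = -12*x^2*y + 1
∂φ/∂z = 0
∇φ at (3, -2, 3) = (-369, 217, 0)
∇φ · b = (-369)(-3) + (217)(2) + (0)(-4) = 1541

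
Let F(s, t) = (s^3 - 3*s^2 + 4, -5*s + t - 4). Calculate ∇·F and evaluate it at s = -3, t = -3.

46

∂F₁/∂s = 3*s^2 - 6*s
∂F₂/∂t = 1
∇·F = 3*s^2 - 6*s + 1
At (-3, -3): 46.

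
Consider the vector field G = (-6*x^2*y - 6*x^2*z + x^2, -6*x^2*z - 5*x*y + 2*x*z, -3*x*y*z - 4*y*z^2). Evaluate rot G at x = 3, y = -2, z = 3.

(∇×G)₁ = ∂G₃/∂y − ∂G₂/∂z = 6*x^2 - 3*x*z - 2*x - 4*z^2
(∇×G)₂ = ∂G₁/∂z − ∂G₃/∂x = -6*x^2 + 3*y*z
(∇×G)₃ = ∂G₂/∂x − ∂G₁/∂y = 6*x^2 - 12*x*z - 5*y + 2*z
∇×G = (6*x^2 - 3*x*z - 2*x - 4*z^2, -6*x^2 + 3*y*z, 6*x^2 - 12*x*z - 5*y + 2*z)
At (3, -2, 3): (-15, -72, -38).

(-15, -72, -38)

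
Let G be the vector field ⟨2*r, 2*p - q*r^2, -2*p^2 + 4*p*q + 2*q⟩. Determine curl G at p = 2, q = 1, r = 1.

(∇×G)₁ = ∂G₃/∂q − ∂G₂/∂r = 4*p + 2*q*r + 2
(∇×G)₂ = ∂G₁/∂r − ∂G₃/∂p = 4*p - 4*q + 2
(∇×G)₃ = ∂G₂/∂p − ∂G₁/∂q = 2
∇×G = (4*p + 2*q*r + 2, 4*p - 4*q + 2, 2)
At (2, 1, 1): (12, 6, 2).

(12, 6, 2)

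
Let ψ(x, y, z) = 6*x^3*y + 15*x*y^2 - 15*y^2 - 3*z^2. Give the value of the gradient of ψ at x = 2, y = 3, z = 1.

∂ψ/∂x = 18*x^2*y + 15*y^2
∂ψ/∂y = 6*x^3 + 30*x*y - 30*y
∂ψ/∂z = -6*z
∇ψ = (18*x^2*y + 15*y^2, 6*x^3 + 30*x*y - 30*y, -6*z)
At (2, 3, 1): (351, 138, -6).

(351, 138, -6)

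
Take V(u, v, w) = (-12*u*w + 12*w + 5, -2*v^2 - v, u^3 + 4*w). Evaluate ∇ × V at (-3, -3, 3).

(0, 21, 0)

(∇×V)₁ = ∂V₃/∂v − ∂V₂/∂w = 0
(∇×V)₂ = ∂V₁/∂w − ∂V₃/∂u = -3*u^2 - 12*u + 12
(∇×V)₃ = ∂V₂/∂u − ∂V₁/∂v = 0
∇×V = (0, -3*u^2 - 12*u + 12, 0)
At (-3, -3, 3): (0, 21, 0).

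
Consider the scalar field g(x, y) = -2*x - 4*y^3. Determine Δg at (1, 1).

-24

∂²g/∂x² = 0
∂²g/∂y² = -24*y
∇²g = -24*y
At (1, 1): -24.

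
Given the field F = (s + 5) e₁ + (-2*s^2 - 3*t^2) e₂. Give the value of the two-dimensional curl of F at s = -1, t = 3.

∂F₂/∂s = -4*s
∂F₁/∂t = 0
Scalar curl = -4*s
At (-1, 3): 4.

4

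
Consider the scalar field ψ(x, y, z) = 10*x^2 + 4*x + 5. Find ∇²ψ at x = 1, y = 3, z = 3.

20

∂²ψ/∂x² = 20
∂²ψ/∂y² = 0
∂²ψ/∂z² = 0
∇²ψ = 20
At (1, 3, 3): 20.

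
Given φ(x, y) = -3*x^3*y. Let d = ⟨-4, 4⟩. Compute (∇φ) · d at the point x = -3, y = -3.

∂φ/∂x = -9*x^2*y
∂φ/∂y = -3*x^3
∇φ at (-3, -3) = (243, 81)
∇φ · d = (243)(-4) + (81)(4) = -648

-648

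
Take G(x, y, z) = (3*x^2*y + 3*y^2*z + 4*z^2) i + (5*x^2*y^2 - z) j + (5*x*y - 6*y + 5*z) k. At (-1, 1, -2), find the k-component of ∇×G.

-1

(∇×G)_3 = ∂G₂/∂x − ∂G₁/∂y
= 10*x*y^2 − (3*x^2 + 6*y*z)
= -3*x^2 + 10*x*y^2 - 6*y*z
At (-1, 1, -2): -1.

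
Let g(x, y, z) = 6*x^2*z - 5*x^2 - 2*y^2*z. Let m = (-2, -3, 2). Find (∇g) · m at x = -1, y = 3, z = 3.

136

∂g/∂x = 12*x*z - 10*x
∂g/∂y = -4*y*z
∂g/∂z = 6*x^2 - 2*y^2
∇g at (-1, 3, 3) = (-26, -36, -12)
∇g · m = (-26)(-2) + (-36)(-3) + (-12)(2) = 136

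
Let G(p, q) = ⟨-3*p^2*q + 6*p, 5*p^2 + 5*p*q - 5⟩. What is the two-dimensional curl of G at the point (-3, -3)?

∂G₂/∂p = 10*p + 5*q
∂G₁/∂q = -3*p^2
Scalar curl = 3*p^2 + 10*p + 5*q
At (-3, -3): -18.

-18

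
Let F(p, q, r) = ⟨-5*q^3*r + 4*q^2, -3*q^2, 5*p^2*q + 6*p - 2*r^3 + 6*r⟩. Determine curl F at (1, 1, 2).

(∇×F)₁ = ∂F₃/∂q − ∂F₂/∂r = 5*p^2
(∇×F)₂ = ∂F₁/∂r − ∂F₃/∂p = -10*p*q - 5*q^3 - 6
(∇×F)₃ = ∂F₂/∂p − ∂F₁/∂q = 15*q^2*r - 8*q
∇×F = (5*p^2, -10*p*q - 5*q^3 - 6, 15*q^2*r - 8*q)
At (1, 1, 2): (5, -21, 22).

(5, -21, 22)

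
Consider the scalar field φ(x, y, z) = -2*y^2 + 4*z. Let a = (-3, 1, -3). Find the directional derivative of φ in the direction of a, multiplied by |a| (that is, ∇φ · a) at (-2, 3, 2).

∂φ/∂x = 0
∂φ/∂y = -4*y
∂φ/∂z = 4
∇φ at (-2, 3, 2) = (0, -12, 4)
∇φ · a = (0)(-3) + (-12)(1) + (4)(-3) = -24

-24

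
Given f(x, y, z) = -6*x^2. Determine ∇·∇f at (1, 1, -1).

-12

∂²f/∂x² = -12
∂²f/∂y² = 0
∂²f/∂z² = 0
∇²f = -12
At (1, 1, -1): -12.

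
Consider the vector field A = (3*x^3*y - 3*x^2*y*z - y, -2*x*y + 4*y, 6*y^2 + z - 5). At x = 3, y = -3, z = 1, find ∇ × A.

(∇×A)₁ = ∂A₃/∂y − ∂A₂/∂z = 12*y
(∇×A)₂ = ∂A₁/∂z − ∂A₃/∂x = -3*x^2*y
(∇×A)₃ = ∂A₂/∂x − ∂A₁/∂y = -3*x^3 + 3*x^2*z - 2*y + 1
∇×A = (12*y, -3*x^2*y, -3*x^3 + 3*x^2*z - 2*y + 1)
At (3, -3, 1): (-36, 81, -47).

(-36, 81, -47)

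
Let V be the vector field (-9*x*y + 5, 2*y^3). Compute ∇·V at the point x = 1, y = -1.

15

∂V₁/∂x = -9*y
∂V₂/∂y = 6*y^2
∇·V = 6*y^2 - 9*y
At (1, -1): 15.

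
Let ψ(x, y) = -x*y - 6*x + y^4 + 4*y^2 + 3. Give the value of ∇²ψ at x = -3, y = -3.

116

∂²ψ/∂x² = 0
∂²ψ/∂y² = 4*(3*y^2 + 2)
∇²ψ = 12*y^2 + 8
At (-3, -3): 116.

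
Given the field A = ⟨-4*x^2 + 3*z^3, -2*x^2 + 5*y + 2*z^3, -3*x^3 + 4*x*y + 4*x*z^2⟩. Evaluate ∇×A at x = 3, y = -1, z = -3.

(-42, 130, -12)

(∇×A)₁ = ∂A₃/∂y − ∂A₂/∂z = 4*x - 6*z^2
(∇×A)₂ = ∂A₁/∂z − ∂A₃/∂x = 9*x^2 - 4*y + 5*z^2
(∇×A)₃ = ∂A₂/∂x − ∂A₁/∂y = -4*x
∇×A = (4*x - 6*z^2, 9*x^2 - 4*y + 5*z^2, -4*x)
At (3, -1, -3): (-42, 130, -12).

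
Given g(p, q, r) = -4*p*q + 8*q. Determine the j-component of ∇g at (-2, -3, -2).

(∇g)_2 = ∂g/∂q = -4*p + 8
At (-2, -3, -2): 16.

16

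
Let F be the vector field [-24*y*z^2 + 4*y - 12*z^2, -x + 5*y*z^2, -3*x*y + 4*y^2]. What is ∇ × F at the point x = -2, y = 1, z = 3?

(∇×F)₁ = ∂F₃/∂y − ∂F₂/∂z = -3*x - 10*y*z + 8*y
(∇×F)₂ = ∂F₁/∂z − ∂F₃/∂x = -48*y*z + 3*y - 24*z
(∇×F)₃ = ∂F₂/∂x − ∂F₁/∂y = 24*z^2 - 5
∇×F = (-3*x - 10*y*z + 8*y, -48*y*z + 3*y - 24*z, 24*z^2 - 5)
At (-2, 1, 3): (-16, -213, 211).

(-16, -213, 211)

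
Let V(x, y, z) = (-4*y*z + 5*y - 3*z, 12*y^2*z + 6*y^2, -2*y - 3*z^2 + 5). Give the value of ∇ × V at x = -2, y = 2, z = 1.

(-50, -11, -1)

(∇×V)₁ = ∂V₃/∂y − ∂V₂/∂z = -12*y^2 - 2
(∇×V)₂ = ∂V₁/∂z − ∂V₃/∂x = -4*y - 3
(∇×V)₃ = ∂V₂/∂x − ∂V₁/∂y = 4*z - 5
∇×V = (-12*y^2 - 2, -4*y - 3, 4*z - 5)
At (-2, 2, 1): (-50, -11, -1).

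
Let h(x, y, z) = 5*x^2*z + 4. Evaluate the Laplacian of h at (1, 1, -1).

-10

∂²h/∂x² = 10*z
∂²h/∂y² = 0
∂²h/∂z² = 0
∇²h = 10*z
At (1, 1, -1): -10.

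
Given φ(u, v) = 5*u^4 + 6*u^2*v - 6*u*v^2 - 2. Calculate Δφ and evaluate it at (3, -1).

492

∂²φ/∂u² = 12*(5*u^2 + v)
∂²φ/∂v² = -12*u
∇²φ = 60*u^2 - 12*u + 12*v
At (3, -1): 492.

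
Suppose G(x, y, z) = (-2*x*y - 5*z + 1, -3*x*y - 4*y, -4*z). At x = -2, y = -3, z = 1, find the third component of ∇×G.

(∇×G)_3 = ∂G₂/∂x − ∂G₁/∂y
= -3*y − (-2*x)
= 2*x - 3*y
At (-2, -3, 1): 5.

5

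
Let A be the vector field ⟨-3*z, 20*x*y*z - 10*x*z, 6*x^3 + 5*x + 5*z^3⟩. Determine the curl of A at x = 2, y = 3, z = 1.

(∇×A)₁ = ∂A₃/∂y − ∂A₂/∂z = -20*x*y + 10*x
(∇×A)₂ = ∂A₁/∂z − ∂A₃/∂x = -18*x^2 - 8
(∇×A)₃ = ∂A₂/∂x − ∂A₁/∂y = 20*y*z - 10*z
∇×A = (-20*x*y + 10*x, -18*x^2 - 8, 20*y*z - 10*z)
At (2, 3, 1): (-100, -80, 50).

(-100, -80, 50)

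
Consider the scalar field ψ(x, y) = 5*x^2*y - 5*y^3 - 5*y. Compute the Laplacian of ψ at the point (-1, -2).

∂²ψ/∂x² = 10*y
∂²ψ/∂y² = -30*y
∇²ψ = -20*y
At (-1, -2): 40.

40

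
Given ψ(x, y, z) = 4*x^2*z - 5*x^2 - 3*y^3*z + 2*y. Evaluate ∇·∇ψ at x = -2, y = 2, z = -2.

∂²ψ/∂x² = 2*(4*z - 5)
∂²ψ/∂y² = -18*y*z
∂²ψ/∂z² = 0
∇²ψ = -18*y*z + 8*z - 10
At (-2, 2, -2): 46.

46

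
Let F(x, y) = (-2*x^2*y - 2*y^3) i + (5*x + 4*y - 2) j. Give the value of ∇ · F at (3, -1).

∂F₁/∂x = -4*x*y
∂F₂/∂y = 4
∇·F = -4*x*y + 4
At (3, -1): 16.

16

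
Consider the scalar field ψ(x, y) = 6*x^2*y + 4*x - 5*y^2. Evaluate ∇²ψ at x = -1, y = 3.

∂²ψ/∂x² = 12*y
∂²ψ/∂y² = -10
∇²ψ = 12*y - 10
At (-1, 3): 26.

26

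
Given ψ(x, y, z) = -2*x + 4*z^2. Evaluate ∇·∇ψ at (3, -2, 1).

∂²ψ/∂x² = 0
∂²ψ/∂y² = 0
∂²ψ/∂z² = 8
∇²ψ = 8
At (3, -2, 1): 8.

8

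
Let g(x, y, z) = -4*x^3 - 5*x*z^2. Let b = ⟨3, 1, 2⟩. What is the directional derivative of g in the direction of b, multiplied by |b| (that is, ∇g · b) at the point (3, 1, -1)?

-279

∂g/∂x = -12*x^2 - 5*z^2
∂g/∂y = 0
∂g/∂z = -10*x*z
∇g at (3, 1, -1) = (-113, 0, 30)
∇g · b = (-113)(3) + (0)(1) + (30)(2) = -279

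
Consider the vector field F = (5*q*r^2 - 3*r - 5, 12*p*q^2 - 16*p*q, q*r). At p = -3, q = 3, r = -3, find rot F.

(∇×F)₁ = ∂F₃/∂q − ∂F₂/∂r = r
(∇×F)₂ = ∂F₁/∂r − ∂F₃/∂p = 10*q*r - 3
(∇×F)₃ = ∂F₂/∂p − ∂F₁/∂q = 12*q^2 - 16*q - 5*r^2
∇×F = (r, 10*q*r - 3, 12*q^2 - 16*q - 5*r^2)
At (-3, 3, -3): (-3, -93, 15).

(-3, -93, 15)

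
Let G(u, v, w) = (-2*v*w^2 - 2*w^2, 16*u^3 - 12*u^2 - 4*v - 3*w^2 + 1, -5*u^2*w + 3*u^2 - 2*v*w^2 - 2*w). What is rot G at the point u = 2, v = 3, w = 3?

(∇×G)₁ = ∂G₃/∂v − ∂G₂/∂w = -2*w^2 + 6*w
(∇×G)₂ = ∂G₁/∂w − ∂G₃/∂u = 10*u*w - 6*u - 4*v*w - 4*w
(∇×G)₃ = ∂G₂/∂u − ∂G₁/∂v = 48*u^2 - 24*u + 2*w^2
∇×G = (-2*w^2 + 6*w, 10*u*w - 6*u - 4*v*w - 4*w, 48*u^2 - 24*u + 2*w^2)
At (2, 3, 3): (0, 0, 162).

(0, 0, 162)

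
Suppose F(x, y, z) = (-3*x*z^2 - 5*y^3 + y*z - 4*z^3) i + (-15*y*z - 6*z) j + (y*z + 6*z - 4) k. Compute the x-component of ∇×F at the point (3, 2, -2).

34

(∇×F)_1 = ∂F₃/∂y − ∂F₂/∂z
= z − (-15*y - 6)
= 15*y + z + 6
At (3, 2, -2): 34.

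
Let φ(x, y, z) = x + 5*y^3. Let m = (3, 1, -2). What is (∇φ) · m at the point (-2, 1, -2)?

∂φ/∂x = 1
∂φ/∂y = 15*y^2
∂φ/∂z = 0
∇φ at (-2, 1, -2) = (1, 15, 0)
∇φ · m = (1)(3) + (15)(1) + (0)(-2) = 18

18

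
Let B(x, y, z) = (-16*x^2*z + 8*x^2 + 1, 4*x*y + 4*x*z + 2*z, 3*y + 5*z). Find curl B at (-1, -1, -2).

(5, -16, -12)

(∇×B)₁ = ∂B₃/∂y − ∂B₂/∂z = -4*x + 1
(∇×B)₂ = ∂B₁/∂z − ∂B₃/∂x = -16*x^2
(∇×B)₃ = ∂B₂/∂x − ∂B₁/∂y = 4*y + 4*z
∇×B = (-4*x + 1, -16*x^2, 4*y + 4*z)
At (-1, -1, -2): (5, -16, -12).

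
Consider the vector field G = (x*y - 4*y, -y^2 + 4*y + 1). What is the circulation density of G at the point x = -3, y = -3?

∂G₂/∂x = 0
∂G₁/∂y = x - 4
Scalar curl = -x + 4
At (-3, -3): 7.

7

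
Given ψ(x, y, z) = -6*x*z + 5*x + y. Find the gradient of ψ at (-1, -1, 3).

(-13, 1, 6)

∂ψ/∂x = -6*z + 5
∂ψ/∂y = 1
∂ψ/∂z = -6*x
∇ψ = (-6*z + 5, 1, -6*x)
At (-1, -1, 3): (-13, 1, 6).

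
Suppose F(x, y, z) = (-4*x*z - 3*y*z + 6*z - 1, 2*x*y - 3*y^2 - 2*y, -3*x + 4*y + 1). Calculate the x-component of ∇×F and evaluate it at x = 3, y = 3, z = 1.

(∇×F)_1 = ∂F₃/∂y − ∂F₂/∂z
= 4 − (0)
= 4
At (3, 3, 1): 4.

4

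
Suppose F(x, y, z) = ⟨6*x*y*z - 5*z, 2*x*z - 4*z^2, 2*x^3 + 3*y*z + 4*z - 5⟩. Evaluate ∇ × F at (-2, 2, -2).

(∇×F)₁ = ∂F₃/∂y − ∂F₂/∂z = -2*x + 11*z
(∇×F)₂ = ∂F₁/∂z − ∂F₃/∂x = -6*x^2 + 6*x*y - 5
(∇×F)₃ = ∂F₂/∂x − ∂F₁/∂y = -6*x*z + 2*z
∇×F = (-2*x + 11*z, -6*x^2 + 6*x*y - 5, -6*x*z + 2*z)
At (-2, 2, -2): (-18, -53, -28).

(-18, -53, -28)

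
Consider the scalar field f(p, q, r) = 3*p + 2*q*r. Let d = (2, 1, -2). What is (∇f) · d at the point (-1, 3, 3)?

0

∂f/∂p = 3
∂f/∂q = 2*r
∂f/∂r = 2*q
∇f at (-1, 3, 3) = (3, 6, 6)
∇f · d = (3)(2) + (6)(1) + (6)(-2) = 0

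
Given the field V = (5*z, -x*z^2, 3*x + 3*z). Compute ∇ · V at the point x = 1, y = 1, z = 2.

∂V₁/∂x = 0
∂V₂/∂y = 0
∂V₃/∂z = 3
∇·V = 3
At (1, 1, 2): 3.

3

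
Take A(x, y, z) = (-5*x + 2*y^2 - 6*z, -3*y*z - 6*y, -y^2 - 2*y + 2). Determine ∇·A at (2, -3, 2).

∂A₁/∂x = -5
∂A₂/∂y = -3*z - 6
∂A₃/∂z = 0
∇·A = -3*z - 11
At (2, -3, 2): -17.

-17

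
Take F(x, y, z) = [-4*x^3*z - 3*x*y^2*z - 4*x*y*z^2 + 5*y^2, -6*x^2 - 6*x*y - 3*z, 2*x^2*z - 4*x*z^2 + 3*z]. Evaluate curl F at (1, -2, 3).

(∇×F)₁ = ∂F₃/∂y − ∂F₂/∂z = 3
(∇×F)₂ = ∂F₁/∂z − ∂F₃/∂x = -4*x^3 - 3*x*y^2 - 8*x*y*z - 4*x*z + 4*z^2
(∇×F)₃ = ∂F₂/∂x − ∂F₁/∂y = 6*x*y*z + 4*x*z^2 - 12*x - 16*y
∇×F = (3, -4*x^3 - 3*x*y^2 - 8*x*y*z - 4*x*z + 4*z^2, 6*x*y*z + 4*x*z^2 - 12*x - 16*y)
At (1, -2, 3): (3, 56, 20).

(3, 56, 20)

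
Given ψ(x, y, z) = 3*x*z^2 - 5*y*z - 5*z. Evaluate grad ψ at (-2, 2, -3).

(27, 15, 21)

∂ψ/∂x = 3*z^2
∂ψ/∂y = -5*z
∂ψ/∂z = 6*x*z - 5*y - 5
∇ψ = (3*z^2, -5*z, 6*x*z - 5*y - 5)
At (-2, 2, -3): (27, 15, 21).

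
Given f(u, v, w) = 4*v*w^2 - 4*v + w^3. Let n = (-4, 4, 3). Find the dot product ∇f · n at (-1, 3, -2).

∂f/∂u = 0
∂f/∂v = 4*w^2 - 4
∂f/∂w = 8*v*w + 3*w^2
∇f at (-1, 3, -2) = (0, 12, -36)
∇f · n = (0)(-4) + (12)(4) + (-36)(3) = -60

-60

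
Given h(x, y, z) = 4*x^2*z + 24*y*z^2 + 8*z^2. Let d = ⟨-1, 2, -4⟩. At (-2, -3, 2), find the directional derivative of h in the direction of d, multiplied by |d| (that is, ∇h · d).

1184

∂h/∂x = 8*x*z
∂h/∂y = 24*z^2
∂h/∂z = 4*x^2 + 48*y*z + 16*z
∇h at (-2, -3, 2) = (-32, 96, -240)
∇h · d = (-32)(-1) + (96)(2) + (-240)(-4) = 1184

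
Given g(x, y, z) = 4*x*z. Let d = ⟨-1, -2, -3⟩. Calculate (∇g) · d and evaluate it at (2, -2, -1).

-20

∂g/∂x = 4*z
∂g/∂y = 0
∂g/∂z = 4*x
∇g at (2, -2, -1) = (-4, 0, 8)
∇g · d = (-4)(-1) + (0)(-2) + (8)(-3) = -20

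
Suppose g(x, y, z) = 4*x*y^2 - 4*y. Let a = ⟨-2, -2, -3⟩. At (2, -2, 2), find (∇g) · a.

40

∂g/∂x = 4*y^2
∂g/∂y = 8*x*y - 4
∂g/∂z = 0
∇g at (2, -2, 2) = (16, -36, 0)
∇g · a = (16)(-2) + (-36)(-2) + (0)(-3) = 40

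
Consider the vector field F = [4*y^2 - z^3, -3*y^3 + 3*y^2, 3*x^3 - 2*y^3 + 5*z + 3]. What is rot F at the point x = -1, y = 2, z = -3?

(∇×F)₁ = ∂F₃/∂y − ∂F₂/∂z = -6*y^2
(∇×F)₂ = ∂F₁/∂z − ∂F₃/∂x = -9*x^2 - 3*z^2
(∇×F)₃ = ∂F₂/∂x − ∂F₁/∂y = -8*y
∇×F = (-6*y^2, -9*x^2 - 3*z^2, -8*y)
At (-1, 2, -3): (-24, -36, -16).

(-24, -36, -16)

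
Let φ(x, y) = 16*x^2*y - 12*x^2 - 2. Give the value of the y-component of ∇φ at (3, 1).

(∇φ)_2 = ∂φ/∂y = 16*x^2
At (3, 1): 144.

144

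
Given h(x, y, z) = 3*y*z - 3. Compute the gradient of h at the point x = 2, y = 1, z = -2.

∂h/∂x = 0
∂h/∂y = 3*z
∂h/∂z = 3*y
∇h = (0, 3*z, 3*y)
At (2, 1, -2): (0, -6, 3).

(0, -6, 3)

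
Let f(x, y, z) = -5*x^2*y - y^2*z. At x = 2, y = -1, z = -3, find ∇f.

(20, -26, -1)

∂f/∂x = -10*x*y
∂f/∂y = -5*x^2 - 2*y*z
∂f/∂z = -y^2
∇f = (-10*x*y, -5*x^2 - 2*y*z, -y^2)
At (2, -1, -3): (20, -26, -1).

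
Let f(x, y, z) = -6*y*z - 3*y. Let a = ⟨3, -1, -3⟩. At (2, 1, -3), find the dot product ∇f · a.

∂f/∂x = 0
∂f/∂y = -6*z - 3
∂f/∂z = -6*y
∇f at (2, 1, -3) = (0, 15, -6)
∇f · a = (0)(3) + (15)(-1) + (-6)(-3) = 3

3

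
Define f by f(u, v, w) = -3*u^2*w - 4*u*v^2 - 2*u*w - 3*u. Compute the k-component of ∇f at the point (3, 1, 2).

(∇f)_3 = ∂f/∂w = -3*u^2 - 2*u
At (3, 1, 2): -33.

-33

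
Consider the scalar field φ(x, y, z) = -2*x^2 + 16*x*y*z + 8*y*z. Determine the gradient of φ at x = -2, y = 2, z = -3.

(-88, 72, -48)

∂φ/∂x = -4*x + 16*y*z
∂φ/∂y = 16*x*z + 8*z
∂φ/∂z = 16*x*y + 8*y
∇φ = (-4*x + 16*y*z, 16*x*z + 8*z, 16*x*y + 8*y)
At (-2, 2, -3): (-88, 72, -48).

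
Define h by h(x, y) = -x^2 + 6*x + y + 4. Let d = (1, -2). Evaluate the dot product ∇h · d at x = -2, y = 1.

∂h/∂x = -2*x + 6
∂h/∂y = 1
∇h at (-2, 1) = (10, 1)
∇h · d = (10)(1) + (1)(-2) = 8

8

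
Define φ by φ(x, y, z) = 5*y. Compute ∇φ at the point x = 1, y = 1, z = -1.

(0, 5, 0)

∂φ/∂x = 0
∂φ/∂y = 5
∂φ/∂z = 0
∇φ = (0, 5, 0)
At (1, 1, -1): (0, 5, 0).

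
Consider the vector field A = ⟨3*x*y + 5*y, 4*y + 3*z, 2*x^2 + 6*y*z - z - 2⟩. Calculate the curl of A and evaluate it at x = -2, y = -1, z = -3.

(∇×A)₁ = ∂A₃/∂y − ∂A₂/∂z = 6*z - 3
(∇×A)₂ = ∂A₁/∂z − ∂A₃/∂x = -4*x
(∇×A)₃ = ∂A₂/∂x − ∂A₁/∂y = -3*x - 5
∇×A = (6*z - 3, -4*x, -3*x - 5)
At (-2, -1, -3): (-21, 8, 1).

(-21, 8, 1)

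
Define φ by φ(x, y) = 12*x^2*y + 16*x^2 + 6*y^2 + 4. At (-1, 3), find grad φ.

∂φ/∂x = 24*x*y + 32*x
∂φ/∂y = 12*x^2 + 12*y
∇φ = (24*x*y + 32*x, 12*x^2 + 12*y)
At (-1, 3): (-104, 48).

(-104, 48)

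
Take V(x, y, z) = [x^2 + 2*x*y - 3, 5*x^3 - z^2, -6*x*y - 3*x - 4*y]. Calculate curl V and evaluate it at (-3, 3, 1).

(∇×V)₁ = ∂V₃/∂y − ∂V₂/∂z = -6*x + 2*z - 4
(∇×V)₂ = ∂V₁/∂z − ∂V₃/∂x = 6*y + 3
(∇×V)₃ = ∂V₂/∂x − ∂V₁/∂y = 15*x^2 - 2*x
∇×V = (-6*x + 2*z - 4, 6*y + 3, 15*x^2 - 2*x)
At (-3, 3, 1): (16, 21, 141).

(16, 21, 141)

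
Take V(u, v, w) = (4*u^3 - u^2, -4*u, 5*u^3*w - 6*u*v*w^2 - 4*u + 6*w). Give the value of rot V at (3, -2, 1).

(∇×V)₁ = ∂V₃/∂v − ∂V₂/∂w = -6*u*w^2
(∇×V)₂ = ∂V₁/∂w − ∂V₃/∂u = -15*u^2*w + 6*v*w^2 + 4
(∇×V)₃ = ∂V₂/∂u − ∂V₁/∂v = -4
∇×V = (-6*u*w^2, -15*u^2*w + 6*v*w^2 + 4, -4)
At (3, -2, 1): (-18, -143, -4).

(-18, -143, -4)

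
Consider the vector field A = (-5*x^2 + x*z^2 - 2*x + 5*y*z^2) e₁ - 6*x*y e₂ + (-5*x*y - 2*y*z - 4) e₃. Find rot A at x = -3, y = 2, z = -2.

(∇×A)₁ = ∂A₃/∂y − ∂A₂/∂z = -5*x - 2*z
(∇×A)₂ = ∂A₁/∂z − ∂A₃/∂x = 2*x*z + 10*y*z + 5*y
(∇×A)₃ = ∂A₂/∂x − ∂A₁/∂y = -6*y - 5*z^2
∇×A = (-5*x - 2*z, 2*x*z + 10*y*z + 5*y, -6*y - 5*z^2)
At (-3, 2, -2): (19, -18, -32).

(19, -18, -32)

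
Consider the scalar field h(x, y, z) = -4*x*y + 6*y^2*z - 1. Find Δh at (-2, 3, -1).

-12

∂²h/∂x² = 0
∂²h/∂y² = 12*z
∂²h/∂z² = 0
∇²h = 12*z
At (-2, 3, -1): -12.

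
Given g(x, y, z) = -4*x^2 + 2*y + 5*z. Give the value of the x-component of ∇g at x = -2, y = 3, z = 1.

16

(∇g)_1 = ∂g/∂x = -8*x
At (-2, 3, 1): 16.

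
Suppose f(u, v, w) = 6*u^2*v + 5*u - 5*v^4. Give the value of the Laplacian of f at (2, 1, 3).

∂²f/∂u² = 12*v
∂²f/∂v² = -60*v^2
∂²f/∂w² = 0
∇²f = -60*v^2 + 12*v
At (2, 1, 3): -48.

-48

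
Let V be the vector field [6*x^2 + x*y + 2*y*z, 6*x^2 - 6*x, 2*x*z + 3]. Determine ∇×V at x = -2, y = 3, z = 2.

(0, 2, -32)

(∇×V)₁ = ∂V₃/∂y − ∂V₂/∂z = 0
(∇×V)₂ = ∂V₁/∂z − ∂V₃/∂x = 2*y - 2*z
(∇×V)₃ = ∂V₂/∂x − ∂V₁/∂y = 11*x - 2*z - 6
∇×V = (0, 2*y - 2*z, 11*x - 2*z - 6)
At (-2, 3, 2): (0, 2, -32).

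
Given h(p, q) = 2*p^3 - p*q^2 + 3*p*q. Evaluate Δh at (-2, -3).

∂²h/∂p² = 12*p
∂²h/∂q² = -2*p
∇²h = 10*p
At (-2, -3): -20.

-20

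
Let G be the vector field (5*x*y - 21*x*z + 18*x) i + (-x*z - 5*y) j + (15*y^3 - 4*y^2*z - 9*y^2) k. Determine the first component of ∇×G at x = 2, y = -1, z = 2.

(∇×G)_1 = ∂G₃/∂y − ∂G₂/∂z
= 45*y^2 - 8*y*z - 18*y − (-x)
= x + 45*y^2 - 8*y*z - 18*y
At (2, -1, 2): 81.

81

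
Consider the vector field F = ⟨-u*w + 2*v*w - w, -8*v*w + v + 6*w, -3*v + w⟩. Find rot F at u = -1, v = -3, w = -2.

(∇×F)₁ = ∂F₃/∂v − ∂F₂/∂w = 8*v - 9
(∇×F)₂ = ∂F₁/∂w − ∂F₃/∂u = -u + 2*v - 1
(∇×F)₃ = ∂F₂/∂u − ∂F₁/∂v = -2*w
∇×F = (8*v - 9, -u + 2*v - 1, -2*w)
At (-1, -3, -2): (-33, -6, 4).

(-33, -6, 4)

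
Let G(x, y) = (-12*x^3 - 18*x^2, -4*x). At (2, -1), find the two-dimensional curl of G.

∂G₂/∂x = -4
∂G₁/∂y = 0
Scalar curl = -4
At (2, -1): -4.

-4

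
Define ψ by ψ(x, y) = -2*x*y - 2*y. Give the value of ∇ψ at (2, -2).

(4, -6)

∂ψ/∂x = -2*y
∂ψ/∂y = -2*x - 2
∇ψ = (-2*y, -2*x - 2)
At (2, -2): (4, -6).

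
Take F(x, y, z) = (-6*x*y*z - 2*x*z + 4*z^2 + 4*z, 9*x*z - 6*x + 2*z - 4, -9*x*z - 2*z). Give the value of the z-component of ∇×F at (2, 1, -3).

-69

(∇×F)_3 = ∂F₂/∂x − ∂F₁/∂y
= 9*z - 6 − (-6*x*z)
= 6*x*z + 9*z - 6
At (2, 1, -3): -69.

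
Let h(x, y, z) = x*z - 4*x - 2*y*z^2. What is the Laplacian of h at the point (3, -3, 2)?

∂²h/∂x² = 0
∂²h/∂y² = 0
∂²h/∂z² = -4*y
∇²h = -4*y
At (3, -3, 2): 12.

12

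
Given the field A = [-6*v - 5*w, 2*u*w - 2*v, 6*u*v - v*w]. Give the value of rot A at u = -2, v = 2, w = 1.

(-9, -17, 8)

(∇×A)₁ = ∂A₃/∂v − ∂A₂/∂w = 4*u - w
(∇×A)₂ = ∂A₁/∂w − ∂A₃/∂u = -6*v - 5
(∇×A)₃ = ∂A₂/∂u − ∂A₁/∂v = 2*w + 6
∇×A = (4*u - w, -6*v - 5, 2*w + 6)
At (-2, 2, 1): (-9, -17, 8).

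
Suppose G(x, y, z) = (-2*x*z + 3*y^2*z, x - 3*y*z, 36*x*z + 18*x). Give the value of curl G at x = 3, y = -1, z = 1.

(∇×G)₁ = ∂G₃/∂y − ∂G₂/∂z = 3*y
(∇×G)₂ = ∂G₁/∂z − ∂G₃/∂x = -2*x + 3*y^2 - 36*z - 18
(∇×G)₃ = ∂G₂/∂x − ∂G₁/∂y = -6*y*z + 1
∇×G = (3*y, -2*x + 3*y^2 - 36*z - 18, -6*y*z + 1)
At (3, -1, 1): (-3, -57, 7).

(-3, -57, 7)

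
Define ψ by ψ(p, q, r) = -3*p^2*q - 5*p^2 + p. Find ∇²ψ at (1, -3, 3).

∂²ψ/∂p² = -2*(3*q + 5)
∂²ψ/∂q² = 0
∂²ψ/∂r² = 0
∇²ψ = -6*q - 10
At (1, -3, 3): 8.

8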